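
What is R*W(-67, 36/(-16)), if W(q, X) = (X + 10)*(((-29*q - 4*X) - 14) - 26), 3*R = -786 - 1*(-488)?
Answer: -4415764/3 ≈ -1.4719e+6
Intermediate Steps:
R = -298/3 (R = (-786 - 1*(-488))/3 = (-786 + 488)/3 = (⅓)*(-298) = -298/3 ≈ -99.333)
W(q, X) = (10 + X)*(-40 - 29*q - 4*X) (W(q, X) = (10 + X)*((-14 - 29*q - 4*X) - 26) = (10 + X)*(-40 - 29*q - 4*X))
R*W(-67, 36/(-16)) = -298*(-400 - 290*(-67) - 2880/(-16) - 4*(36/(-16))² - 29*36/(-16)*(-67))/3 = -298*(-400 + 19430 - 2880*(-1)/16 - 4*(36*(-1/16))² - 29*36*(-1/16)*(-67))/3 = -298*(-400 + 19430 - 80*(-9/4) - 4*(-9/4)² - 29*(-9/4)*(-67))/3 = -298*(-400 + 19430 + 180 - 4*81/16 - 17487/4)/3 = -298*(-400 + 19430 + 180 - 81/4 - 17487/4)/3 = -298/3*14818 = -4415764/3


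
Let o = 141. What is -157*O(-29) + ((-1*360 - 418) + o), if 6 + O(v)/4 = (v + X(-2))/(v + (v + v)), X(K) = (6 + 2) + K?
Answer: 257953/87 ≈ 2965.0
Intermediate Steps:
X(K) = 8 + K
O(v) = -24 + 4*(6 + v)/(3*v) (O(v) = -24 + 4*((v + (8 - 2))/(v + (v + v))) = -24 + 4*((v + 6)/(v + 2*v)) = -24 + 4*((6 + v)/((3*v))) = -24 + 4*((6 + v)*(1/(3*v))) = -24 + 4*((6 + v)/(3*v)) = -24 + 4*(6 + v)/(3*v))
-157*O(-29) + ((-1*360 - 418) + o) = -157*(-68/3 + 8/(-29)) + ((-1*360 - 418) + 141) = -157*(-68/3 + 8*(-1/29)) + ((-360 - 418) + 141) = -157*(-68/3 - 8/29) + (-778 + 141) = -157*(-1996/87) - 637 = 313372/87 - 637 = 257953/87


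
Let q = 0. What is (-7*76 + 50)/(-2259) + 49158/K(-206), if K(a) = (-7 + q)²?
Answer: 111071540/110691 ≈ 1003.4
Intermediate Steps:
K(a) = 49 (K(a) = (-7 + 0)² = (-7)² = 49)
(-7*76 + 50)/(-2259) + 49158/K(-206) = (-7*76 + 50)/(-2259) + 49158/49 = (-532 + 50)*(-1/2259) + 49158*(1/49) = -482*(-1/2259) + 49158/49 = 482/2259 + 49158/49 = 111071540/110691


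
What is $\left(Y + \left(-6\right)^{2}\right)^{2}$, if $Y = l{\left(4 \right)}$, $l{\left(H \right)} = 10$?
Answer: $2116$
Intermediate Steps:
$Y = 10$
$\left(Y + \left(-6\right)^{2}\right)^{2} = \left(10 + \left(-6\right)^{2}\right)^{2} = \left(10 + 36\right)^{2} = 46^{2} = 2116$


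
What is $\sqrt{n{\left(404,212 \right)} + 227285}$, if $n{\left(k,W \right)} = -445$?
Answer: $2 \sqrt{56710} \approx 476.28$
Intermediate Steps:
$\sqrt{n{\left(404,212 \right)} + 227285} = \sqrt{-445 + 227285} = \sqrt{226840} = 2 \sqrt{56710}$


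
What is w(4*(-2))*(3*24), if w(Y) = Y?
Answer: -576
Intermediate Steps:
w(4*(-2))*(3*24) = (4*(-2))*(3*24) = -8*72 = -576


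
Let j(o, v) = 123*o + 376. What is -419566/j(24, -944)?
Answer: -209783/1664 ≈ -126.07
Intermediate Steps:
j(o, v) = 376 + 123*o
-419566/j(24, -944) = -419566/(376 + 123*24) = -419566/(376 + 2952) = -419566/3328 = -419566*1/3328 = -209783/1664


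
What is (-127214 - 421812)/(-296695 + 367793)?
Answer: -274513/35549 ≈ -7.7221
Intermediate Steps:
(-127214 - 421812)/(-296695 + 367793) = -549026/71098 = -549026*1/71098 = -274513/35549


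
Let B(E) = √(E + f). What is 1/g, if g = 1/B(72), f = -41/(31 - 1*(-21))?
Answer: 23*√91/26 ≈ 8.4387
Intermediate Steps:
f = -41/52 (f = -41/(31 + 21) = -41/52 ≈ -0.78846)
B(E) = √(-41/52 + E) (B(E) = √(E - 41/52) = √(-41/52 + E))
g = 2*√91/161 (g = 1/(√(-533 + 676*72)/26) = 1/(√(-533 + 48672)/26) = 1/(√48139/26) = 1/((23*√91)/26) = 1/(23*√91/26) = 2*√91/161 ≈ 0.11850)
1/g = 1/(2*√91/161) = 23*√91/26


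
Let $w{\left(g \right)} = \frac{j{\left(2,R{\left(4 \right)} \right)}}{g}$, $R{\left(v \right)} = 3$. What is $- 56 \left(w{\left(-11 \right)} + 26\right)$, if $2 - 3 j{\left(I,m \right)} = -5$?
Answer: $- \frac{47656}{33} \approx -1444.1$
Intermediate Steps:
$j{\left(I,m \right)} = \frac{7}{3}$ ($j{\left(I,m \right)} = \frac{2}{3} - - \frac{5}{3} = \frac{2}{3} + \frac{5}{3} = \frac{7}{3}$)
$w{\left(g \right)} = \frac{7}{3 g}$
$- 56 \left(w{\left(-11 \right)} + 26\right) = - 56 \left(\frac{7}{3 \left(-11\right)} + 26\right) = - 56 \left(\frac{7}{3} \left(- \frac{1}{11}\right) + 26\right) = - 56 \left(- \frac{7}{33} + 26\right) = \left(-56\right) \frac{851}{33} = - \frac{47656}{33}$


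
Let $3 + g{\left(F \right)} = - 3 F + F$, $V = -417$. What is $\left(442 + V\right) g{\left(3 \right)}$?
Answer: $-225$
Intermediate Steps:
$g{\left(F \right)} = -3 - 2 F$ ($g{\left(F \right)} = -3 + \left(- 3 F + F\right) = -3 - 2 F$)
$\left(442 + V\right) g{\left(3 \right)} = \left(442 - 417\right) \left(-3 - 6\right) = 25 \left(-3 - 6\right) = 25 \left(-9\right) = -225$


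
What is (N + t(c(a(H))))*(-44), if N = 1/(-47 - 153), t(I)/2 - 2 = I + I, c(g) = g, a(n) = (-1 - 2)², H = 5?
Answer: -87989/50 ≈ -1759.8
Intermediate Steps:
a(n) = 9 (a(n) = (-3)² = 9)
t(I) = 4 + 4*I (t(I) = 4 + 2*(I + I) = 4 + 2*(2*I) = 4 + 4*I)
N = -1/200 (N = 1/(-200) = -1/200 ≈ -0.0050000)
(N + t(c(a(H))))*(-44) = (-1/200 + (4 + 4*9))*(-44) = (-1/200 + (4 + 36))*(-44) = (-1/200 + 40)*(-44) = (7999/200)*(-44) = -87989/50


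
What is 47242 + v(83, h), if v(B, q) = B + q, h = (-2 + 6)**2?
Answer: 47341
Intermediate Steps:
h = 16 (h = 4**2 = 16)
47242 + v(83, h) = 47242 + (83 + 16) = 47242 + 99 = 47341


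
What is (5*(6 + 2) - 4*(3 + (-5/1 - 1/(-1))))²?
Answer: 1936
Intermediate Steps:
(5*(6 + 2) - 4*(3 + (-5/1 - 1/(-1))))² = (5*8 - 4*(3 + (-5*1 - 1*(-1))))² = (40 - 4*(3 + (-5 + 1)))² = (40 - 4*(3 - 4))² = (40 - 4*(-1))² = (40 + 4)² = 44² = 1936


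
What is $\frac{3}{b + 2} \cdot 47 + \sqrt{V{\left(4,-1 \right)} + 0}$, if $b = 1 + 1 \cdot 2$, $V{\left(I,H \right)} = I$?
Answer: $\frac{151}{5} \approx 30.2$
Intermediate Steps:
$b = 3$ ($b = 1 + 2 = 3$)
$\frac{3}{b + 2} \cdot 47 + \sqrt{V{\left(4,-1 \right)} + 0} = \frac{3}{3 + 2} \cdot 47 + \sqrt{4 + 0} = \frac{3}{5} \cdot 47 + \sqrt{4} = 3 \cdot \frac{1}{5} \cdot 47 + 2 = \frac{3}{5} \cdot 47 + 2 = \frac{141}{5} + 2 = \frac{151}{5}$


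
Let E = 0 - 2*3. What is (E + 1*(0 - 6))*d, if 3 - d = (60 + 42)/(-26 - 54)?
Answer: -513/10 ≈ -51.300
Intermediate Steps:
E = -6 (E = 0 - 6 = -6)
d = 171/40 (d = 3 - (60 + 42)/(-26 - 54) = 3 - 102/(-80) = 3 - 102*(-1)/80 = 3 - 1*(-51/40) = 3 + 51/40 = 171/40 ≈ 4.2750)
(E + 1*(0 - 6))*d = (-6 + 1*(0 - 6))*(171/40) = (-6 + 1*(-6))*(171/40) = (-6 - 6)*(171/40) = -12*171/40 = -513/10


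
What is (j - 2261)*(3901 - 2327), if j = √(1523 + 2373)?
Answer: -3558814 + 3148*√974 ≈ -3.4606e+6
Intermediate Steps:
j = 2*√974 (j = √3896 = 2*√974 ≈ 62.418)
(j - 2261)*(3901 - 2327) = (2*√974 - 2261)*(3901 - 2327) = (-2261 + 2*√974)*1574 = -3558814 + 3148*√974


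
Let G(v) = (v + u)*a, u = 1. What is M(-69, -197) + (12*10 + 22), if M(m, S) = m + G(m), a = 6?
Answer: -335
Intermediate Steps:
G(v) = 6 + 6*v (G(v) = (v + 1)*6 = (1 + v)*6 = 6 + 6*v)
M(m, S) = 6 + 7*m (M(m, S) = m + (6 + 6*m) = 6 + 7*m)
M(-69, -197) + (12*10 + 22) = (6 + 7*(-69)) + (12*10 + 22) = (6 - 483) + (120 + 22) = -477 + 142 = -335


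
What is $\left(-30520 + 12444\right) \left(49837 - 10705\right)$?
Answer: $-707350032$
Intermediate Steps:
$\left(-30520 + 12444\right) \left(49837 - 10705\right) = \left(-18076\right) 39132 = -707350032$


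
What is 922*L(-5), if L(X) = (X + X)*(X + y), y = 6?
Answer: -9220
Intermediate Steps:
L(X) = 2*X*(6 + X) (L(X) = (X + X)*(X + 6) = (2*X)*(6 + X) = 2*X*(6 + X))
922*L(-5) = 922*(2*(-5)*(6 - 5)) = 922*(2*(-5)*1) = 922*(-10) = -9220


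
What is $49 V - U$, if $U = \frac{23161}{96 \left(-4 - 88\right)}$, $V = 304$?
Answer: $\frac{5721071}{384} \approx 14899.0$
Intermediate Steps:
$U = - \frac{1007}{384}$ ($U = \frac{23161}{96 \left(-92\right)} = \frac{23161}{-8832} = 23161 \left(- \frac{1}{8832}\right) = - \frac{1007}{384} \approx -2.6224$)
$49 V - U = 49 \cdot 304 - - \frac{1007}{384} = 14896 + \frac{1007}{384} = \frac{5721071}{384}$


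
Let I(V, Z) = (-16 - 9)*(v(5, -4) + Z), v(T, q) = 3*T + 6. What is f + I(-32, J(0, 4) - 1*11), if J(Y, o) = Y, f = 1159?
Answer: 909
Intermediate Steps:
v(T, q) = 6 + 3*T
I(V, Z) = -525 - 25*Z (I(V, Z) = (-16 - 9)*((6 + 3*5) + Z) = -25*((6 + 15) + Z) = -25*(21 + Z) = -525 - 25*Z)
f + I(-32, J(0, 4) - 1*11) = 1159 + (-525 - 25*(0 - 1*11)) = 1159 + (-525 - 25*(0 - 11)) = 1159 + (-525 - 25*(-11)) = 1159 + (-525 + 275) = 1159 - 250 = 909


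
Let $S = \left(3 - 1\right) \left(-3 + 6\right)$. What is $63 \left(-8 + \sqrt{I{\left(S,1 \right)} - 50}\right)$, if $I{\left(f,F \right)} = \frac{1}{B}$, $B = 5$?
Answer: $-504 + \frac{63 i \sqrt{1245}}{5} \approx -504.0 + 444.59 i$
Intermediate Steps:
$S = 6$ ($S = 2 \cdot 3 = 6$)
$I{\left(f,F \right)} = \frac{1}{5}$
$63 \left(-8 + \sqrt{I{\left(S,1 \right)} - 50}\right) = 63 \left(-8 + \sqrt{\frac{1}{5} - 50}\right) = 63 \left(-8 + \sqrt{- \frac{249}{5}}\right) = 63 \left(-8 + \frac{i \sqrt{1245}}{5}\right) = -504 + \frac{63 i \sqrt{1245}}{5}$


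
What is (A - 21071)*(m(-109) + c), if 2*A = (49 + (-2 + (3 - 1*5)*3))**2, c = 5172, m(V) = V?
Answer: -204854043/2 ≈ -1.0243e+8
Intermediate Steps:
A = 1681/2 (A = (49 + (-2 + (3 - 1*5)*3))**2/2 = (49 + (-2 + (3 - 5)*3))**2/2 = (49 + (-2 - 2*3))**2/2 = (49 + (-2 - 6))**2/2 = (49 - 8)**2/2 = (1/2)*41**2 = (1/2)*1681 = 1681/2 ≈ 840.50)
(A - 21071)*(m(-109) + c) = (1681/2 - 21071)*(-109 + 5172) = -40461/2*5063 = -204854043/2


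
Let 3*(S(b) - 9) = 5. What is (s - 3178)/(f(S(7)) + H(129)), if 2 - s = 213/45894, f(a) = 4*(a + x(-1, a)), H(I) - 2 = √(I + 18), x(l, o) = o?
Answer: -19094501967/514938329 + 3060950697*√3/1029876658 ≈ -31.933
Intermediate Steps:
S(b) = 32/3 (S(b) = 9 + (⅓)*5 = 9 + 5/3 = 32/3)
H(I) = 2 + √(18 + I) (H(I) = 2 + √(I + 18) = 2 + √(18 + I))
f(a) = 8*a (f(a) = 4*(a + a) = 4*(2*a) = 8*a)
s = 30525/15298 (s = 2 - 213/45894 = 2 - 1*71/15298 = 2 - 71/15298 = 30525/15298 ≈ 1.9954)
(s - 3178)/(f(S(7)) + H(129)) = (30525/15298 - 3178)/(8*(32/3) + (2 + √(18 + 129))) = -48586519/(15298*(256/3 + (2 + √147))) = -48586519/(15298*(256/3 + (2 + 7*√3))) = -48586519/(15298*(262/3 + 7*√3))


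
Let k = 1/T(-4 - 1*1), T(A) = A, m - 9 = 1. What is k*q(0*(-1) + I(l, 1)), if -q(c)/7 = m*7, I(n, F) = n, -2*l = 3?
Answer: 98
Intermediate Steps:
m = 10 (m = 9 + 1 = 10)
l = -3/2 (l = -½*3 = -3/2 ≈ -1.5000)
q(c) = -490 (q(c) = -70*7 = -7*70 = -490)
k = -⅕ (k = 1/(-4 - 1*1) = 1/(-4 - 1) = 1/(-5) = -⅕ ≈ -0.20000)
k*q(0*(-1) + I(l, 1)) = -⅕*(-490) = 98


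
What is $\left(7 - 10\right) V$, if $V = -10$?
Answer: $30$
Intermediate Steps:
$\left(7 - 10\right) V = \left(7 - 10\right) \left(-10\right) = \left(-3\right) \left(-10\right) = 30$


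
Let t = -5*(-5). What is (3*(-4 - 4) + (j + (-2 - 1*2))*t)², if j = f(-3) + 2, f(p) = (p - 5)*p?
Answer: 276676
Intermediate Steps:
t = 25
f(p) = p*(-5 + p) (f(p) = (-5 + p)*p = p*(-5 + p))
j = 26 (j = -3*(-5 - 3) + 2 = -3*(-8) + 2 = 24 + 2 = 26)
(3*(-4 - 4) + (j + (-2 - 1*2))*t)² = (3*(-4 - 4) + (26 + (-2 - 1*2))*25)² = (3*(-8) + (26 + (-2 - 2))*25)² = (-24 + (26 - 4)*25)² = (-24 + 22*25)² = (-24 + 550)² = 526² = 276676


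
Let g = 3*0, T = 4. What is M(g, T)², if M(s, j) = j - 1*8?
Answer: 16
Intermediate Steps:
g = 0
M(s, j) = -8 + j (M(s, j) = j - 8 = -8 + j)
M(g, T)² = (-8 + 4)² = (-4)² = 16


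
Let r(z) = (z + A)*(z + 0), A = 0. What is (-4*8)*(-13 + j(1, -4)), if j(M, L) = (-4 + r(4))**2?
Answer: -4192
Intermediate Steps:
r(z) = z**2 (r(z) = (z + 0)*(z + 0) = z*z = z**2)
j(M, L) = 144 (j(M, L) = (-4 + 4**2)**2 = (-4 + 16)**2 = 12**2 = 144)
(-4*8)*(-13 + j(1, -4)) = (-4*8)*(-13 + 144) = -32*131 = -4192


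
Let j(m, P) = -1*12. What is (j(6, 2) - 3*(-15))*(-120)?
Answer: -3960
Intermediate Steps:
j(m, P) = -12
(j(6, 2) - 3*(-15))*(-120) = (-12 - 3*(-15))*(-120) = (-12 + 45)*(-120) = 33*(-120) = -3960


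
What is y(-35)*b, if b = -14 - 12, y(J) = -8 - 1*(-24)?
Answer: -416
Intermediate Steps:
y(J) = 16 (y(J) = -8 + 24 = 16)
b = -26
y(-35)*b = 16*(-26) = -416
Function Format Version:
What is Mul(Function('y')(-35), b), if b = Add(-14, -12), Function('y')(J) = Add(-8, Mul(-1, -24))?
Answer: -416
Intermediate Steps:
Function('y')(J) = 16 (Function('y')(J) = Add(-8, 24) = 16)
b = -26
Mul(Function('y')(-35), b) = Mul(16, -26) = -416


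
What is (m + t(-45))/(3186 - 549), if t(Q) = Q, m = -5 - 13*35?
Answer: -505/2637 ≈ -0.19151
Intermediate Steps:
m = -460 (m = -5 - 455 = -460)
(m + t(-45))/(3186 - 549) = (-460 - 45)/(3186 - 549) = -505/2637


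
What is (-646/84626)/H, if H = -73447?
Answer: 1/9621557 ≈ 1.0393e-7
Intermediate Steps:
(-646/84626)/H = -646/84626/(-73447) = -646*1/84626*(-1/73447) = -1/131*(-1/73447) = 1/9621557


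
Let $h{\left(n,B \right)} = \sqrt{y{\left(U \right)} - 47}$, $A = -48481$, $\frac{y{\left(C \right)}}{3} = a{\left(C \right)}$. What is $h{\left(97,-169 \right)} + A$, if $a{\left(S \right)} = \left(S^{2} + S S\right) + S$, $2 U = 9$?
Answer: $-48481 + 2 \sqrt{22} \approx -48472.0$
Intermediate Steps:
$U = \frac{9}{2}$ ($U = \frac{1}{2} \cdot 9 = \frac{9}{2} \approx 4.5$)
$a{\left(S \right)} = S + 2 S^{2}$ ($a{\left(S \right)} = \left(S^{2} + S^{2}\right) + S = 2 S^{2} + S = S + 2 S^{2}$)
$y{\left(C \right)} = 3 C \left(1 + 2 C\right)$
$h{\left(n,B \right)} = 2 \sqrt{22}$ ($h{\left(n,B \right)} = \sqrt{3 \cdot \frac{9}{2} \left(1 + 2 \cdot \frac{9}{2}\right) - 47} = \sqrt{3 \cdot \frac{9}{2} \left(1 + 9\right) - 47} = \sqrt{3 \cdot \frac{9}{2} \cdot 10 - 47} = \sqrt{135 - 47} = \sqrt{88} = 2 \sqrt{22}$)
$h{\left(97,-169 \right)} + A = 2 \sqrt{22} - 48481 = -48481 + 2 \sqrt{22}$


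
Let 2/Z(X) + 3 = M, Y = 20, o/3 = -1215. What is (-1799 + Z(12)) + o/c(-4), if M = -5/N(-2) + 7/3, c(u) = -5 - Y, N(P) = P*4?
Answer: -8506/5 ≈ -1701.2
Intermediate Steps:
o = -3645 (o = 3*(-1215) = -3645)
N(P) = 4*P
c(u) = -25 (c(u) = -5 - 1*20 = -5 - 20 = -25)
M = 71/24 (M = -5/(4*(-2)) + 7/3 = -5/(-8) + 7*(1/3) = -5*(-1/8) + 7/3 = 5/8 + 7/3 = 71/24 ≈ 2.9583)
Z(X) = -48 (Z(X) = 2/(-3 + 71/24) = 2/(-1/24) = 2*(-24) = -48)
(-1799 + Z(12)) + o/c(-4) = (-1799 - 48) - 3645/(-25) = -1847 - 3645*(-1/25) = -1847 + 729/5 = -8506/5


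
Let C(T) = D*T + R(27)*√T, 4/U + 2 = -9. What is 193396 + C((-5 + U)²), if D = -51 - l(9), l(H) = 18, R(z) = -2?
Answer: 23159429/121 ≈ 1.9140e+5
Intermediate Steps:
U = -4/11 (U = 4/(-2 - 9) = 4/(-11) = 4*(-1/11) = -4/11 ≈ -0.36364)
D = -69 (D = -51 - 1*18 = -51 - 18 = -69)
C(T) = -69*T - 2*√T
193396 + C((-5 + U)²) = 193396 + (-69*(-5 - 4/11)² - 2*√((-5 - 4/11)²)) = 193396 + (-69*(-59/11)² - 2*√((-59/11)²)) = 193396 + (-69*3481/121 - 2*√(3481/121)) = 193396 + (-240189/121 - 2*59/11) = 193396 + (-240189/121 - 118/11) = 193396 - 241487/121 = 23159429/121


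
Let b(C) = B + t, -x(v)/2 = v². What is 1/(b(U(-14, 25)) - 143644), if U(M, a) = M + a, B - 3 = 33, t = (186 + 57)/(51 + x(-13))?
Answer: -287/41215739 ≈ -6.9634e-6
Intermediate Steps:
x(v) = -2*v²
t = -243/287 (t = (186 + 57)/(51 - 2*(-13)²) = 243/(51 - 2*169) = 243/(51 - 338) = 243/(-287) = 243*(-1/287) = -243/287 ≈ -0.84669)
B = 36 (B = 3 + 33 = 36)
b(C) = 10089/287 (b(C) = 36 - 243/287 = 10089/287)
1/(b(U(-14, 25)) - 143644) = 1/(10089/287 - 143644) = 1/(-41215739/287) = -287/41215739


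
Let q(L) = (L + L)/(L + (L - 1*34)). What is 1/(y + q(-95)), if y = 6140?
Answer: 112/687775 ≈ 0.00016284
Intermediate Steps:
q(L) = 2*L/(-34 + 2*L) (q(L) = (2*L)/(L + (L - 34)) = (2*L)/(L + (-34 + L)) = (2*L)/(-34 + 2*L) = 2*L/(-34 + 2*L))
1/(y + q(-95)) = 1/(6140 - 95/(-17 - 95)) = 1/(6140 - 95/(-112)) = 1/(6140 - 95*(-1/112)) = 1/(6140 + 95/112) = 1/(687775/112) = 112/687775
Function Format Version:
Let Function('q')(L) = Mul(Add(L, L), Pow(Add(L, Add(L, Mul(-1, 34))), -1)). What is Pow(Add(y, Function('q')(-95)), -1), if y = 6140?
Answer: Rational(112, 687775) ≈ 0.00016284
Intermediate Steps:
Function('q')(L) = Mul(2, L, Pow(Add(-34, Mul(2, L)), -1)) (Function('q')(L) = Mul(Mul(2, L), Pow(Add(L, Add(L, -34)), -1)) = Mul(Mul(2, L), Pow(Add(L, Add(-34, L)), -1)) = Mul(Mul(2, L), Pow(Add(-34, Mul(2, L)), -1)) = Mul(2, L, Pow(Add(-34, Mul(2, L)), -1)))
Pow(Add(y, Function('q')(-95)), -1) = Pow(Add(6140, Mul(-95, Pow(Add(-17, -95), -1))), -1) = Pow(Add(6140, Mul(-95, Pow(-112, -1))), -1) = Pow(Add(6140, Mul(-95, Rational(-1, 112))), -1) = Pow(Add(6140, Rational(95, 112)), -1) = Pow(Rational(687775, 112), -1) = Rational(112, 687775)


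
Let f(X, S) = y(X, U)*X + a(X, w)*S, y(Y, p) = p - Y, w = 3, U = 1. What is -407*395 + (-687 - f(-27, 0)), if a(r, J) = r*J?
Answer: -160696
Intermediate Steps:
a(r, J) = J*r
f(X, S) = X*(1 - X) + 3*S*X (f(X, S) = (1 - X)*X + (3*X)*S = X*(1 - X) + 3*S*X)
-407*395 + (-687 - f(-27, 0)) = -407*395 + (-687 - (-27)*(1 - 1*(-27) + 3*0)) = -160765 + (-687 - (-27)*(1 + 27 + 0)) = -160765 + (-687 - (-27)*28) = -160765 + (-687 - 1*(-756)) = -160765 + (-687 + 756) = -160765 + 69 = -160696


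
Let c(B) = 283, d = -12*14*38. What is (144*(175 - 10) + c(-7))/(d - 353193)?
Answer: -24043/359577 ≈ -0.066865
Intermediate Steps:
d = -6384 (d = -168*38 = -6384)
(144*(175 - 10) + c(-7))/(d - 353193) = (144*(175 - 10) + 283)/(-6384 - 353193) = (144*165 + 283)/(-359577) = (23760 + 283)*(-1/359577) = 24043*(-1/359577) = -24043/359577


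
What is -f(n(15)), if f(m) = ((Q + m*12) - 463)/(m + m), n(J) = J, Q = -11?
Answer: 49/5 ≈ 9.8000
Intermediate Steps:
f(m) = (-474 + 12*m)/(2*m) (f(m) = ((-11 + m*12) - 463)/(m + m) = ((-11 + 12*m) - 463)/((2*m)) = (-474 + 12*m)*(1/(2*m)) = (-474 + 12*m)/(2*m))
-f(n(15)) = -(6 - 237/15) = -(6 - 237*1/15) = -(6 - 79/5) = -1*(-49/5) = 49/5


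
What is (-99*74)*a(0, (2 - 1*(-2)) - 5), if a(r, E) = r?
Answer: 0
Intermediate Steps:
(-99*74)*a(0, (2 - 1*(-2)) - 5) = -99*74*0 = -7326*0 = 0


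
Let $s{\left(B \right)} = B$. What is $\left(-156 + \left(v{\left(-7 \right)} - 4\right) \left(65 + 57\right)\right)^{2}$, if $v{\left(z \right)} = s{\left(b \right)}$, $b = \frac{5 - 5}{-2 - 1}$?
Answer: $414736$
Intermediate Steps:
$b = 0$ ($b = \frac{0}{-3} = 0 \left(- \frac{1}{3}\right) = 0$)
$v{\left(z \right)} = 0$
$\left(-156 + \left(v{\left(-7 \right)} - 4\right) \left(65 + 57\right)\right)^{2} = \left(-156 + \left(0 - 4\right) \left(65 + 57\right)\right)^{2} = \left(-156 - 488\right)^{2} = \left(-644\right)^{2} = 414736$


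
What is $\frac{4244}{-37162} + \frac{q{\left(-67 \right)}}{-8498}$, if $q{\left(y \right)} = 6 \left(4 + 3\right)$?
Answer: $- \frac{1343797}{11278667} \approx -0.11915$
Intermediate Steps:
$q{\left(y \right)} = 42$ ($q{\left(y \right)} = 6 \cdot 7 = 42$)
$\frac{4244}{-37162} + \frac{q{\left(-67 \right)}}{-8498} = \frac{4244}{-37162} + \frac{42}{-8498} = 4244 \left(- \frac{1}{37162}\right) + 42 \left(- \frac{1}{8498}\right) = - \frac{2122}{18581} - \frac{3}{607} = - \frac{1343797}{11278667}$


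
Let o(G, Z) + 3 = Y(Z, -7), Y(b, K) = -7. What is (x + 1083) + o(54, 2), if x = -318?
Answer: 755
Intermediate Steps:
o(G, Z) = -10 (o(G, Z) = -3 - 7 = -10)
(x + 1083) + o(54, 2) = (-318 + 1083) - 10 = 765 - 10 = 755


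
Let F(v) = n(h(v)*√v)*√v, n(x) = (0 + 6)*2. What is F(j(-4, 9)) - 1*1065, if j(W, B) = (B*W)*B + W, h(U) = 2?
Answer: -1065 + 24*I*√82 ≈ -1065.0 + 217.33*I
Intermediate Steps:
n(x) = 12 (n(x) = 6*2 = 12)
j(W, B) = W + W*B² (j(W, B) = W*B² + W = W + W*B²)
F(v) = 12*√v
F(j(-4, 9)) - 1*1065 = 12*√(-4*(1 + 9²)) - 1*1065 = 12*√(-4*(1 + 81)) - 1065 = 12*√(-4*82) - 1065 = 12*√(-328) - 1065 = 12*(2*I*√82) - 1065 = 24*I*√82 - 1065 = -1065 + 24*I*√82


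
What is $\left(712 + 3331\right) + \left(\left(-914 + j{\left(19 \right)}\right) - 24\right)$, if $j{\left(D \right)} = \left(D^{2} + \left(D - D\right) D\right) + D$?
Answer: $3485$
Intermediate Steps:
$j{\left(D \right)} = D + D^{2}$ ($j{\left(D \right)} = \left(D^{2} + 0 D\right) + D = \left(D^{2} + 0\right) + D = D^{2} + D = D + D^{2}$)
$\left(712 + 3331\right) + \left(\left(-914 + j{\left(19 \right)}\right) - 24\right) = \left(712 + 3331\right) - \left(938 - 19 \left(1 + 19\right)\right) = 4043 + \left(\left(-914 + 19 \cdot 20\right) - 24\right) = 4043 + \left(\left(-914 + 380\right) - 24\right) = 4043 - 558 = 3485$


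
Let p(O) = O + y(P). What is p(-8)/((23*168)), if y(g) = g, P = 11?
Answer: 1/1288 ≈ 0.00077640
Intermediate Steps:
p(O) = 11 + O (p(O) = O + 11 = 11 + O)
p(-8)/((23*168)) = (11 - 8)/((23*168)) = 3/3864 = 3*(1/3864) = 1/1288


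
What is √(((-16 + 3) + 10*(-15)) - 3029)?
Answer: 2*I*√798 ≈ 56.498*I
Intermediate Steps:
√(((-16 + 3) + 10*(-15)) - 3029) = √((-13 - 150) - 3029) = √(-163 - 3029) = √(-3192) = 2*I*√798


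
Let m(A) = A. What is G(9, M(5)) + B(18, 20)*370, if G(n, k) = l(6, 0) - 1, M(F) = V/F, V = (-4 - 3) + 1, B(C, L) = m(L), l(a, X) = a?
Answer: 7405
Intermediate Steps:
B(C, L) = L
V = -6 (V = -7 + 1 = -6)
M(F) = -6/F
G(n, k) = 5 (G(n, k) = 6 - 1 = 5)
G(9, M(5)) + B(18, 20)*370 = 5 + 20*370 = 5 + 7400 = 7405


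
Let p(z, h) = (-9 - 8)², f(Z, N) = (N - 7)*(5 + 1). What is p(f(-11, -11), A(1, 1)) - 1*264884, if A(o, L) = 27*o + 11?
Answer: -264595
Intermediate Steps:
f(Z, N) = -42 + 6*N (f(Z, N) = (-7 + N)*6 = -42 + 6*N)
A(o, L) = 11 + 27*o
p(z, h) = 289 (p(z, h) = (-17)² = 289)
p(f(-11, -11), A(1, 1)) - 1*264884 = 289 - 1*264884 = 289 - 264884 = -264595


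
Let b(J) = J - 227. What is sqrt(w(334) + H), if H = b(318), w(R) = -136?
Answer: 3*I*sqrt(5) ≈ 6.7082*I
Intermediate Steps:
b(J) = -227 + J
H = 91 (H = -227 + 318 = 91)
sqrt(w(334) + H) = sqrt(-136 + 91) = sqrt(-45) = 3*I*sqrt(5)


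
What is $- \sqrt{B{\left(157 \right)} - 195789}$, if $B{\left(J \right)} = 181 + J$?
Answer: $- i \sqrt{195451} \approx - 442.1 i$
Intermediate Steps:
$- \sqrt{B{\left(157 \right)} - 195789} = - \sqrt{\left(181 + 157\right) - 195789} = - \sqrt{338 - 195789} = - \sqrt{-195451} = - i \sqrt{195451}$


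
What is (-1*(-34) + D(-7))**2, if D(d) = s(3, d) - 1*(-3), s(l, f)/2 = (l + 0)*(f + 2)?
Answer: 49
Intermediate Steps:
s(l, f) = 2*l*(2 + f) (s(l, f) = 2*((l + 0)*(f + 2)) = 2*(l*(2 + f)) = 2*l*(2 + f))
D(d) = 15 + 6*d (D(d) = 2*3*(2 + d) - 1*(-3) = (12 + 6*d) + 3 = 15 + 6*d)
(-1*(-34) + D(-7))**2 = (-1*(-34) + (15 + 6*(-7)))**2 = (34 + (15 - 42))**2 = (34 - 27)**2 = 7**2 = 49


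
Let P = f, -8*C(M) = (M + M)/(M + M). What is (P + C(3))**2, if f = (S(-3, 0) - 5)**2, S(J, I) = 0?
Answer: 39601/64 ≈ 618.77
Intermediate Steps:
C(M) = -1/8 (C(M) = -(M + M)/(8*(M + M)) = -2*M/(8*(2*M)) = -2*M*1/(2*M)/8 = -1/8*1 = -1/8)
f = 25 (f = (0 - 5)**2 = (-5)**2 = 25)
P = 25
(P + C(3))**2 = (25 - 1/8)**2 = (199/8)**2 = 39601/64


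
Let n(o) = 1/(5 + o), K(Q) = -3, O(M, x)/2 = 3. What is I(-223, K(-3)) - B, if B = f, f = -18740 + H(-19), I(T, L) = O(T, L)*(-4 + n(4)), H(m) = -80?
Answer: 56390/3 ≈ 18797.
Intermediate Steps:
O(M, x) = 6 (O(M, x) = 2*3 = 6)
I(T, L) = -70/3 (I(T, L) = 6*(-4 + 1/(5 + 4)) = 6*(-4 + 1/9) = 6*(-4 + ⅑) = 6*(-35/9) = -70/3)
f = -18820 (f = -18740 - 80 = -18820)
B = -18820
I(-223, K(-3)) - B = -70/3 - 1*(-18820) = -70/3 + 18820 = 56390/3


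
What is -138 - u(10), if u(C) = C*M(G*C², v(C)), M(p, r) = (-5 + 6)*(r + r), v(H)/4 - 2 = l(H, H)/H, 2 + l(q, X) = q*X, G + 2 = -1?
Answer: -1082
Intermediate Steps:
G = -3 (G = -2 - 1 = -3)
l(q, X) = -2 + X*q (l(q, X) = -2 + q*X = -2 + X*q)
v(H) = 8 + 4*(-2 + H²)/H (v(H) = 8 + 4*((-2 + H*H)/H) = 8 + 4*((-2 + H²)/H) = 8 + 4*(-2 + H²)/H)
M(p, r) = 2*r (M(p, r) = 1*(2*r) = 2*r)
u(C) = C*(16 - 16/C + 8*C) (u(C) = C*(2*(8 - 8/C + 4*C)) = C*(16 - 16/C + 8*C))
-138 - u(10) = -138 - (-16 + 8*10² + 16*10) = -138 - (-16 + 8*100 + 160) = -138 - (-16 + 800 + 160) = -138 - 1*944 = -138 - 944 = -1082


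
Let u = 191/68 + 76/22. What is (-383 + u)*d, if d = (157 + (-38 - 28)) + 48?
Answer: -39170061/748 ≈ -52366.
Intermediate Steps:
u = 4685/748 (u = 191*(1/68) + 76*(1/22) = 191/68 + 38/11 = 4685/748 ≈ 6.2634)
d = 139 (d = (157 - 66) + 48 = 91 + 48 = 139)
(-383 + u)*d = (-383 + 4685/748)*139 = -281799/748*139 = -39170061/748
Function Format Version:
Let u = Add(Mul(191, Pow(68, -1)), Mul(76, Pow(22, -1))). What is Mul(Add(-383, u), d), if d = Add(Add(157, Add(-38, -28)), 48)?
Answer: Rational(-39170061, 748) ≈ -52366.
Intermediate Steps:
u = Rational(4685, 748) (u = Add(Mul(191, Rational(1, 68)), Mul(76, Rational(1, 22))) = Add(Rational(191, 68), Rational(38, 11)) = Rational(4685, 748) ≈ 6.2634)
d = 139 (d = Add(Add(157, -66), 48) = Add(91, 48) = 139)
Mul(Add(-383, u), d) = Mul(Add(-383, Rational(4685, 748)), 139) = Mul(Rational(-281799, 748), 139) = Rational(-39170061, 748)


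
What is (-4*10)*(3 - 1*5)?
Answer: 80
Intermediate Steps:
(-4*10)*(3 - 1*5) = -40*(3 - 5) = -40*(-2) = 80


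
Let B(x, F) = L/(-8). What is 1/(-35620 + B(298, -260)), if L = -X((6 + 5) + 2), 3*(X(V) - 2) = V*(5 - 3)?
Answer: -3/106856 ≈ -2.8075e-5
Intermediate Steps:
X(V) = 2 + 2*V/3 (X(V) = 2 + (V*(5 - 3))/3 = 2 + (V*2)/3 = 2 + (2*V)/3 = 2 + 2*V/3)
L = -32/3 (L = -(2 + 2*((6 + 5) + 2)/3) = -(2 + 2*(11 + 2)/3) = -(2 + (⅔)*13) = -(2 + 26/3) = -1*32/3 = -32/3 ≈ -10.667)
B(x, F) = 4/3 (B(x, F) = -32/3/(-8) = -32/3*(-⅛) = 4/3)
1/(-35620 + B(298, -260)) = 1/(-35620 + 4/3) = 1/(-106856/3) = -3/106856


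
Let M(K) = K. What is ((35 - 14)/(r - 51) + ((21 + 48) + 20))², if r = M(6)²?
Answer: 191844/25 ≈ 7673.8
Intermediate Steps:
r = 36 (r = 6² = 36)
((35 - 14)/(r - 51) + ((21 + 48) + 20))² = ((35 - 14)/(36 - 51) + ((21 + 48) + 20))² = (21/(-15) + (69 + 20))² = (21*(-1/15) + 89)² = (-7/5 + 89)² = (438/5)² = 191844/25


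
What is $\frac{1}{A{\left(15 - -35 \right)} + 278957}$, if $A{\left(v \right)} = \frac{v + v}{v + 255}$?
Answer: $\frac{61}{17016397} \approx 3.5848 \cdot 10^{-6}$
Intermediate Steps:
$A{\left(v \right)} = \frac{2 v}{255 + v}$
$\frac{1}{A{\left(15 - -35 \right)} + 278957} = \frac{1}{\frac{2 \left(15 - -35\right)}{255 + \left(15 - -35\right)} + 278957} = \frac{1}{\frac{2 \left(15 + 35\right)}{255 + \left(15 + 35\right)} + 278957} = \frac{1}{2 \cdot 50 \frac{1}{255 + 50} + 278957} = \frac{1}{2 \cdot 50 \cdot \frac{1}{305} + 278957} = \frac{1}{\frac{20}{61} + 278957} = \frac{1}{\frac{17016397}{61}} = \frac{61}{17016397}$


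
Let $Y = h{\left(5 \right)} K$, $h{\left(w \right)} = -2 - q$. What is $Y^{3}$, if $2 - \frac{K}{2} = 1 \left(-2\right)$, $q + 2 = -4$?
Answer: $32768$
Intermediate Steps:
$q = -6$ ($q = -2 - 4 = -6$)
$h{\left(w \right)} = 4$ ($h{\left(w \right)} = -2 - -6 = -2 + 6 = 4$)
$K = 8$ ($K = 4 - 2 \cdot 1 \left(-2\right) = 4 - -4 = 4 + 4 = 8$)
$Y = 32$ ($Y = 4 \cdot 8 = 32$)
$Y^{3} = 32^{3} = 32768$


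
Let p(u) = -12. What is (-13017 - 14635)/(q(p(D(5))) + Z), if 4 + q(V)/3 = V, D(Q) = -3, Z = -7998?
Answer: 13826/4023 ≈ 3.4367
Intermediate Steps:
q(V) = -12 + 3*V
(-13017 - 14635)/(q(p(D(5))) + Z) = (-13017 - 14635)/((-12 + 3*(-12)) - 7998) = -27652/((-12 - 36) - 7998) = -27652/(-48 - 7998) = -27652/(-8046) = -27652*(-1/8046) = 13826/4023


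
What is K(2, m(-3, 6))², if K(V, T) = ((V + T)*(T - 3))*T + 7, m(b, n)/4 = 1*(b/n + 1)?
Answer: 1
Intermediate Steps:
m(b, n) = 4 + 4*b/n (m(b, n) = 4*(1*(b/n + 1)) = 4*(1*(1 + b/n)) = 4*(1 + b/n) = 4 + 4*b/n)
K(V, T) = 7 + T*(-3 + T)*(T + V) (K(V, T) = ((T + V)*(-3 + T))*T + 7 = ((-3 + T)*(T + V))*T + 7 = T*(-3 + T)*(T + V) + 7 = 7 + T*(-3 + T)*(T + V))
K(2, m(-3, 6))² = (7 + (4 + 4*(-3)/6)³ - 3*(4 + 4*(-3)/6)² + 2*(4 + 4*(-3)/6)² - 3*(4 + 4*(-3)/6)*2)² = (7 + (4 + 4*(-3)*(⅙))³ - 3*(4 + 4*(-3)*(⅙))² + 2*(4 + 4*(-3)*(⅙))² - 3*(4 + 4*(-3)*(⅙))*2)² = (7 + (4 - 2)³ - 3*(4 - 2)² + 2*(4 - 2)² - 3*(4 - 2)*2)² = (7 + 2³ - 3*2² + 2*2² - 3*2*2)² = (7 + 8 - 3*4 + 2*4 - 12)² = (7 + 8 - 12 + 8 - 12)² = (-1)² = 1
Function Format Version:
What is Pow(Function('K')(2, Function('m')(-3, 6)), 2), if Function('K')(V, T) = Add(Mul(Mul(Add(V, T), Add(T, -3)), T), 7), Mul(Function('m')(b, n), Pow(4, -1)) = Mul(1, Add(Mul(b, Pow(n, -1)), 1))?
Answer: 1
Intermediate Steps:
Function('m')(b, n) = Add(4, Mul(4, b, Pow(n, -1))) (Function('m')(b, n) = Mul(4, Mul(1, Add(Mul(b, Pow(n, -1)), 1))) = Mul(4, Mul(1, Add(1, Mul(b, Pow(n, -1))))) = Mul(4, Add(1, Mul(b, Pow(n, -1)))) = Add(4, Mul(4, b, Pow(n, -1))))
Function('K')(V, T) = Add(7, Mul(T, Add(-3, T), Add(T, V))) (Function('K')(V, T) = Add(Mul(Mul(Add(T, V), Add(-3, T)), T), 7) = Add(Mul(Mul(Add(-3, T), Add(T, V)), T), 7) = Add(Mul(T, Add(-3, T), Add(T, V)), 7) = Add(7, Mul(T, Add(-3, T), Add(T, V))))
Pow(Function('K')(2, Function('m')(-3, 6)), 2) = Pow(Add(7, Pow(Add(4, Mul(4, -3, Pow(6, -1))), 3), Mul(-3, Pow(Add(4, Mul(4, -3, Pow(6, -1))), 2)), Mul(2, Pow(Add(4, Mul(4, -3, Pow(6, -1))), 2)), Mul(-3, Add(4, Mul(4, -3, Pow(6, -1))), 2)), 2) = Pow(Add(7, Pow(Add(4, Mul(4, -3, Rational(1, 6))), 3), Mul(-3, Pow(Add(4, Mul(4, -3, Rational(1, 6))), 2)), Mul(2, Pow(Add(4, Mul(4, -3, Rational(1, 6))), 2)), Mul(-3, Add(4, Mul(4, -3, Rational(1, 6))), 2)), 2) = Pow(Add(7, Pow(Add(4, -2), 3), Mul(-3, Pow(Add(4, -2), 2)), Mul(2, Pow(Add(4, -2), 2)), Mul(-3, Add(4, -2), 2)), 2) = Pow(Add(7, Pow(2, 3), Mul(-3, Pow(2, 2)), Mul(2, Pow(2, 2)), Mul(-3, 2, 2)), 2) = Pow(Add(7, 8, Mul(-3, 4), Mul(2, 4), -12), 2) = Pow(Add(7, 8, -12, 8, -12), 2) = Pow(-1, 2) = 1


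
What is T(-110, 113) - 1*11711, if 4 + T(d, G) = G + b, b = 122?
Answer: -11480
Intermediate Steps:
T(d, G) = 118 + G (T(d, G) = -4 + (G + 122) = -4 + (122 + G) = 118 + G)
T(-110, 113) - 1*11711 = (118 + 113) - 1*11711 = 231 - 11711 = -11480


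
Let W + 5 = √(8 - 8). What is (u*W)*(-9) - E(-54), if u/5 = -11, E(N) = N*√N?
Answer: -2475 + 162*I*√6 ≈ -2475.0 + 396.82*I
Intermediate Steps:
W = -5 (W = -5 + √(8 - 8) = -5 + √0 = -5 + 0 = -5)
E(N) = N^(3/2)
u = -55 (u = 5*(-11) = -55)
(u*W)*(-9) - E(-54) = -55*(-5)*(-9) - (-54)^(3/2) = 275*(-9) - (-162)*I*√6 = -2475 + 162*I*√6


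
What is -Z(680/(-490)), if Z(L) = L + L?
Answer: 136/49 ≈ 2.7755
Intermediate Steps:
Z(L) = 2*L
-Z(680/(-490)) = -2*680/(-490) = -2*680*(-1/490) = -2*(-68)/49 = -1*(-136/49) = 136/49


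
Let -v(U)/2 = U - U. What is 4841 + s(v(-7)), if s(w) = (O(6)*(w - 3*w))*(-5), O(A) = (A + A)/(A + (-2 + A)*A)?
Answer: 4841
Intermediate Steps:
v(U) = 0 (v(U) = -2*(U - U) = -2*0 = 0)
O(A) = 2*A/(A + A*(-2 + A)) (O(A) = (2*A)/(A + A*(-2 + A)) = 2*A/(A + A*(-2 + A)))
s(w) = 4*w (s(w) = ((2/(-1 + 6))*(w - 3*w))*(-5) = ((2/5)*(-2*w))*(-5) = ((2*(⅕))*(-2*w))*(-5) = (2*(-2*w)/5)*(-5) = -4*w/5*(-5) = 4*w)
4841 + s(v(-7)) = 4841 + 4*0 = 4841 + 0 = 4841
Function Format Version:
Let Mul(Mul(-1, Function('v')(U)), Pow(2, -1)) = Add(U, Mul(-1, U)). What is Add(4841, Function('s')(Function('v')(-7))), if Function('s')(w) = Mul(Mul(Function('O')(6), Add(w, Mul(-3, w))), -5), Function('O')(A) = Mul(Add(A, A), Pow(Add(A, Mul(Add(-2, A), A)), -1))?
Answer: 4841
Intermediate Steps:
Function('v')(U) = 0 (Function('v')(U) = Mul(-2, Add(U, Mul(-1, U))) = Mul(-2, 0) = 0)
Function('O')(A) = Mul(2, A, Pow(Add(A, Mul(A, Add(-2, A))), -1)) (Function('O')(A) = Mul(Mul(2, A), Pow(Add(A, Mul(A, Add(-2, A))), -1)) = Mul(2, A, Pow(Add(A, Mul(A, Add(-2, A))), -1)))
Function('s')(w) = Mul(4, w) (Function('s')(w) = Mul(Mul(Mul(2, Pow(Add(-1, 6), -1)), Add(w, Mul(-3, w))), -5) = Mul(Mul(Mul(2, Pow(5, -1)), Mul(-2, w)), -5) = Mul(Mul(Mul(2, Rational(1, 5)), Mul(-2, w)), -5) = Mul(Mul(Rational(2, 5), Mul(-2, w)), -5) = Mul(Mul(Rational(-4, 5), w), -5) = Mul(4, w))
Add(4841, Function('s')(Function('v')(-7))) = Add(4841, Mul(4, 0)) = Add(4841, 0) = 4841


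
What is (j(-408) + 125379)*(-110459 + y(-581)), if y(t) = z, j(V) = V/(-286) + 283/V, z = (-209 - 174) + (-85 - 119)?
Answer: -31243027598669/2244 ≈ -1.3923e+10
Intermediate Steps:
z = -587 (z = -383 - 204 = -587)
j(V) = 283/V - V/286 (j(V) = V*(-1/286) + 283/V = -V/286 + 283/V = 283/V - V/286)
y(t) = -587
(j(-408) + 125379)*(-110459 + y(-581)) = ((283/(-408) - 1/286*(-408)) + 125379)*(-110459 - 587) = ((283*(-1/408) + 204/143) + 125379)*(-111046) = ((-283/408 + 204/143) + 125379)*(-111046) = (42763/58344 + 125379)*(-111046) = (7315155139/58344)*(-111046) = -31243027598669/2244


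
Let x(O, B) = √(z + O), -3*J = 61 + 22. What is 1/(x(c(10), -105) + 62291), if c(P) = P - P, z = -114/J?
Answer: 5170153/322054000181 - 3*√3154/322054000181 ≈ 1.6053e-5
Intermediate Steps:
J = -83/3 (J = -(61 + 22)/3 = -⅓*83 = -83/3 ≈ -27.667)
z = 342/83 (z = -114/(-83/3) = -114*(-3/83) = 342/83 ≈ 4.1205)
c(P) = 0
x(O, B) = √(342/83 + O)
1/(x(c(10), -105) + 62291) = 1/(√(28386 + 6889*0)/83 + 62291) = 1/(√(28386 + 0)/83 + 62291) = 1/(√28386/83 + 62291) = 1/((3*√3154)/83 + 62291) = 1/(3*√3154/83 + 62291) = 1/(62291 + 3*√3154/83)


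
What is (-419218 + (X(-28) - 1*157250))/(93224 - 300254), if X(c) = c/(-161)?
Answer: 1325876/476169 ≈ 2.7845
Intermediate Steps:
X(c) = -c/161 (X(c) = c*(-1/161) = -c/161)
(-419218 + (X(-28) - 1*157250))/(93224 - 300254) = (-419218 + (-1/161*(-28) - 1*157250))/(93224 - 300254) = (-419218 + (4/23 - 157250))/(-207030) = (-419218 - 3616746/23)*(-1/207030) = -13258760/23*(-1/207030) = 1325876/476169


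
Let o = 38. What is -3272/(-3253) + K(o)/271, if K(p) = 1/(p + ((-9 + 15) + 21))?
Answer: 57639533/57301595 ≈ 1.0059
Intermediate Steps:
K(p) = 1/(27 + p) (K(p) = 1/(p + (6 + 21)) = 1/(p + 27) = 1/(27 + p))
-3272/(-3253) + K(o)/271 = -3272/(-3253) + 1/((27 + 38)*271) = -3272*(-1/3253) + (1/271)/65 = 3272/3253 + (1/65)*(1/271) = 3272/3253 + 1/17615 = 57639533/57301595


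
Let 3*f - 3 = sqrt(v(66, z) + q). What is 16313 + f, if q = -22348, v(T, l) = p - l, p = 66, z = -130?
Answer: 16314 + 2*I*sqrt(5538)/3 ≈ 16314.0 + 49.612*I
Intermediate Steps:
v(T, l) = 66 - l
f = 1 + 2*I*sqrt(5538)/3 (f = 1 + sqrt((66 - 1*(-130)) - 22348)/3 = 1 + sqrt((66 + 130) - 22348)/3 = 1 + sqrt(196 - 22348)/3 = 1 + sqrt(-22152)/3 = 1 + (2*I*sqrt(5538))/3 = 1 + 2*I*sqrt(5538)/3 ≈ 1.0 + 49.612*I)
16313 + f = 16313 + (1 + 2*I*sqrt(5538)/3) = 16314 + 2*I*sqrt(5538)/3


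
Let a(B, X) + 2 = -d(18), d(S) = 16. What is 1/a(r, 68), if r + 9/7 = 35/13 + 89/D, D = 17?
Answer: -1/18 ≈ -0.055556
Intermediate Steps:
r = 10275/1547 (r = -9/7 + (35/13 + 89/17) = -9/7 + 1752/221 = 10275/1547 ≈ 6.6419)
a(B, X) = -18 (a(B, X) = -2 - 1*16 = -2 - 16 = -18)
1/a(r, 68) = 1/(-18) = -1/18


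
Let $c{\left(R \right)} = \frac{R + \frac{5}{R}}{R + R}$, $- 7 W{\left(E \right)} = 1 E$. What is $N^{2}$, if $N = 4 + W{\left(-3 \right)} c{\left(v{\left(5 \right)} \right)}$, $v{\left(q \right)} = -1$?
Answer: $\frac{1369}{49} \approx 27.939$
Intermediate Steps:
$W{\left(E \right)} = - \frac{E}{7}$ ($W{\left(E \right)} = - \frac{1 E}{7} = - \frac{E}{7}$)
$c{\left(R \right)} = \frac{R + \frac{5}{R}}{2 R}$
$N = \frac{37}{7}$ ($N = 4 + \left(- \frac{1}{7}\right) \left(-3\right) \frac{5 + \left(-1\right)^{2}}{2 \cdot 1} = 4 + \frac{3 \cdot \frac{1}{2} \cdot 1 \left(5 + 1\right)}{7} = 4 + \frac{3 \cdot \frac{1}{2} \cdot 1 \cdot 6}{7} = 4 + \frac{3}{7} \cdot 3 = 4 + \frac{9}{7} = \frac{37}{7} \approx 5.2857$)
$N^{2} = \left(\frac{37}{7}\right)^{2} = \frac{1369}{49}$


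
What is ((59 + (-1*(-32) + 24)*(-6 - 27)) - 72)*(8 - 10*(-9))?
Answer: -182378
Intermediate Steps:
((59 + (-1*(-32) + 24)*(-6 - 27)) - 72)*(8 - 10*(-9)) = ((59 + (32 + 24)*(-33)) - 72)*(8 + 90) = ((59 + 56*(-33)) - 72)*98 = ((59 - 1848) - 72)*98 = (-1789 - 72)*98 = -1861*98 = -182378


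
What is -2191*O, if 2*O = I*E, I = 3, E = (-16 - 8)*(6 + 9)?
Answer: 1183140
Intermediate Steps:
E = -360 (E = -24*15 = -360)
O = -540 (O = (3*(-360))/2 = (½)*(-1080) = -540)
-2191*O = -2191*(-540) = 1183140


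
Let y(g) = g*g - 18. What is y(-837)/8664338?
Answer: 700551/8664338 ≈ 0.080855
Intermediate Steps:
y(g) = -18 + g² (y(g) = g² - 18 = -18 + g²)
y(-837)/8664338 = (-18 + (-837)²)/8664338 = (-18 + 700569)*(1/8664338) = 700551*(1/8664338) = 700551/8664338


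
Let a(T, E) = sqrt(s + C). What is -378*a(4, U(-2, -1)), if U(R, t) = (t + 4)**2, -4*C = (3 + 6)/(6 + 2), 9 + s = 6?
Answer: -189*I*sqrt(210)/4 ≈ -684.72*I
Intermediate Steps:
s = -3 (s = -9 + 6 = -3)
C = -9/32 (C = -(3 + 6)/(4*(6 + 2)) = -9/(4*8) = -1/4*9/8 = -9/32 ≈ -0.28125)
U(R, t) = (4 + t)**2
a(T, E) = I*sqrt(210)/8 (a(T, E) = sqrt(-3 - 9/32) = sqrt(-105/32) = I*sqrt(210)/8)
-378*a(4, U(-2, -1)) = -189*I*sqrt(210)/4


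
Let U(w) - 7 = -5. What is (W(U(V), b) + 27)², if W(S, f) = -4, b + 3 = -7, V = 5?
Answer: 529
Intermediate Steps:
U(w) = 2 (U(w) = 7 - 5 = 2)
b = -10 (b = -3 - 7 = -10)
(W(U(V), b) + 27)² = (-4 + 27)² = 23² = 529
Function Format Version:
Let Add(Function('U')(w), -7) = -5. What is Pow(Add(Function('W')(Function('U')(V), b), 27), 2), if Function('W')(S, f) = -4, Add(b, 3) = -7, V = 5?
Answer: 529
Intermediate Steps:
Function('U')(w) = 2 (Function('U')(w) = Add(7, -5) = 2)
b = -10 (b = Add(-3, -7) = -10)
Pow(Add(Function('W')(Function('U')(V), b), 27), 2) = Pow(Add(-4, 27), 2) = Pow(23, 2) = 529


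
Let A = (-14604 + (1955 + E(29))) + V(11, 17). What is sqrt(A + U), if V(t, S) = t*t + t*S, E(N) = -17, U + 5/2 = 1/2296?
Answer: I*sqrt(16289951818)/1148 ≈ 111.18*I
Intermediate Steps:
U = -5739/2296 (U = -5/2 + 1/2296 = -5739/2296 ≈ -2.4996)
V(t, S) = t**2 + S*t
A = -12358 (A = (-14604 + (1955 - 17)) + 11*(17 + 11) = (-14604 + 1938) + 11*28 = -12666 + 308 = -12358)
sqrt(A + U) = sqrt(-12358 - 5739/2296) = sqrt(-28379707/2296) = I*sqrt(16289951818)/1148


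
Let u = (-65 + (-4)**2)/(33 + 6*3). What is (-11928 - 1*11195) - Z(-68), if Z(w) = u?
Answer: -1179224/51 ≈ -23122.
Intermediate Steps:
u = -49/51 (u = (-65 + 16)/(33 + 18) = -49/51 ≈ -0.96078)
Z(w) = -49/51
(-11928 - 1*11195) - Z(-68) = (-11928 - 1*11195) - 1*(-49/51) = (-11928 - 11195) + 49/51 = -23123 + 49/51 = -1179224/51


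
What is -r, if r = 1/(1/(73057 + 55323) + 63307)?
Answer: -128380/8127352661 ≈ -1.5796e-5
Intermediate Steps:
r = 128380/8127352661 (r = 1/(1/128380 + 63307) = 1/(8127352661/128380) = 128380/8127352661 ≈ 1.5796e-5)
-r = -1*128380/8127352661 = -128380/8127352661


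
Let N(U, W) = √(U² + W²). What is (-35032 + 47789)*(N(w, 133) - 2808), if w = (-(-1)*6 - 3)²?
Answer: -35821656 + 12757*√17770 ≈ -3.4121e+7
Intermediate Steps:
w = 9 (w = (-1*(-6) - 3)² = (6 - 3)² = 3² = 9)
(-35032 + 47789)*(N(w, 133) - 2808) = (-35032 + 47789)*(√(9² + 133²) - 2808) = 12757*(√(81 + 17689) - 2808) = 12757*(√17770 - 2808) = 12757*(-2808 + √17770) = -35821656 + 12757*√17770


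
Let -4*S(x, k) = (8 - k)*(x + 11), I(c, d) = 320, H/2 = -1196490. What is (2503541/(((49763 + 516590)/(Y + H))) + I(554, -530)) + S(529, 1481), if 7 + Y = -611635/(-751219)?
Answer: -4415767199756986513/425455134307 ≈ -1.0379e+7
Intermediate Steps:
H = -2392980 (H = 2*(-1196490) = -2392980)
Y = -4646898/751219 (Y = -7 - 611635/(-751219) = -7 - 611635*(-1/751219) = -7 + 611635/751219 = -4646898/751219 ≈ -6.1858)
S(x, k) = -(8 - k)*(11 + x)/4 (S(x, k) = -(8 - k)*(x + 11)/4 = -(8 - k)*(11 + x)/4)
(2503541/(((49763 + 516590)/(Y + H))) + I(554, -530)) + S(529, 1481) = (2503541/(((49763 + 516590)/(-4646898/751219 - 2392980))) + 320) + (-22 - 2*529 + (11/4)*1481 + (1/4)*1481*529) = (2503541/((566353/(-1797656689518/751219))) + 320) + (-22 - 1058 + 16291/4 + 783449/4) = (2503541/((566353*(-751219/1797656689518))) + 320) + 198855 = (2503541/(-425455134307/1797656689518) + 320) + 198855 = (2503541*(-1797656689518/425455134307) + 320) + 198855 = (-4500507226132583238/425455134307 + 320) + 198855 = -4500371080489604998/425455134307 + 198855 = -4415767199756986513/425455134307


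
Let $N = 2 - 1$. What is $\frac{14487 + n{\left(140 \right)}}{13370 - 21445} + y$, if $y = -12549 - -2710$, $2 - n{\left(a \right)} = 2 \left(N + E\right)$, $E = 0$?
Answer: $- \frac{79464412}{8075} \approx -9840.8$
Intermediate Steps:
$N = 1$ ($N = 2 - 1 = 1$)
$n{\left(a \right)} = 0$ ($n{\left(a \right)} = 2 - 2 \left(1 + 0\right) = 2 - 2 \cdot 1 = 2 - 2 = 0$)
$y = -9839$ ($y = -12549 + 2710 = -9839$)
$\frac{14487 + n{\left(140 \right)}}{13370 - 21445} + y = \frac{14487 + 0}{13370 - 21445} - 9839 = \frac{14487}{-8075} - 9839 = 14487 \left(- \frac{1}{8075}\right) - 9839 = - \frac{14487}{8075} - 9839 = - \frac{79464412}{8075}$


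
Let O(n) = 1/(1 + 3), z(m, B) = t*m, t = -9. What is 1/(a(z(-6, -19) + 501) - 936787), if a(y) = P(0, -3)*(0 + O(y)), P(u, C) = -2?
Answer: -2/1873575 ≈ -1.0675e-6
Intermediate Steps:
z(m, B) = -9*m
O(n) = ¼ (O(n) = 1/4 = ¼)
a(y) = -½ (a(y) = -2*(0 + ¼) = -2*¼ = -½)
1/(a(z(-6, -19) + 501) - 936787) = 1/(-½ - 936787) = 1/(-1873575/2) = -2/1873575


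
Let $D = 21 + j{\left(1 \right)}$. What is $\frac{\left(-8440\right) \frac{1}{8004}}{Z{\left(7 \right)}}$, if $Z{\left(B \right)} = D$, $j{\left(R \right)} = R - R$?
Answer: $- \frac{2110}{42021} \approx -0.050213$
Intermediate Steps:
$j{\left(R \right)} = 0$
$D = 21$ ($D = 21 + 0 = 21$)
$Z{\left(B \right)} = 21$
$\frac{\left(-8440\right) \frac{1}{8004}}{Z{\left(7 \right)}} = \frac{\left(-8440\right) \frac{1}{8004}}{21} = \left(-8440\right) \frac{1}{8004} \cdot \frac{1}{21} = \left(- \frac{2110}{2001}\right) \frac{1}{21} = - \frac{2110}{42021}$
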